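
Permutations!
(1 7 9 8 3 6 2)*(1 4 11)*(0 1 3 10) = [1, 7, 4, 6, 11, 5, 2, 9, 10, 8, 0, 3] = (0 1 7 9 8 10)(2 4 11 3 6)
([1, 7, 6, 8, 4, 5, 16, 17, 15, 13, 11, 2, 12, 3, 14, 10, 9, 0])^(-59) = [1, 7, 6, 8, 4, 5, 16, 17, 15, 13, 11, 2, 12, 3, 14, 10, 9, 0]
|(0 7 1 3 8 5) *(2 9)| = 6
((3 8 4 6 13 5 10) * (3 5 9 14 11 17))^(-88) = ((3 8 4 6 13 9 14 11 17)(5 10))^(-88) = (3 4 13 14 17 8 6 9 11)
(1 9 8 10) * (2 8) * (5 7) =(1 9 2 8 10)(5 7) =[0, 9, 8, 3, 4, 7, 6, 5, 10, 2, 1]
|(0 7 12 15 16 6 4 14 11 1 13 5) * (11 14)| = |(0 7 12 15 16 6 4 11 1 13 5)| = 11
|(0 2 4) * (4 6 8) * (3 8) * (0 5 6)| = 10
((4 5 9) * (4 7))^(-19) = ((4 5 9 7))^(-19) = (4 5 9 7)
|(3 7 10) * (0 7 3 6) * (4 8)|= |(0 7 10 6)(4 8)|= 4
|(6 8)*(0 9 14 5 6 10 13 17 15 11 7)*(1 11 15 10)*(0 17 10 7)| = 8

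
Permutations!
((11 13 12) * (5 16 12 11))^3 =(16)(11 13)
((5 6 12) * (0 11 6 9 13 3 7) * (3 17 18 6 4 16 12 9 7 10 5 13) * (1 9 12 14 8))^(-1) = ((0 11 4 16 14 8 1 9 3 10 5 7)(6 12 13 17 18))^(-1) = (0 7 5 10 3 9 1 8 14 16 4 11)(6 18 17 13 12)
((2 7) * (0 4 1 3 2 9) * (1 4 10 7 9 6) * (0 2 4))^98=((0 10 7 6 1 3 4)(2 9))^98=(10)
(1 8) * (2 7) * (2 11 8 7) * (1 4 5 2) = (1 7 11 8 4 5 2) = [0, 7, 1, 3, 5, 2, 6, 11, 4, 9, 10, 8]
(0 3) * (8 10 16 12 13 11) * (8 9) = (0 3)(8 10 16 12 13 11 9) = [3, 1, 2, 0, 4, 5, 6, 7, 10, 8, 16, 9, 13, 11, 14, 15, 12]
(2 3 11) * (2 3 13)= (2 13)(3 11)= [0, 1, 13, 11, 4, 5, 6, 7, 8, 9, 10, 3, 12, 2]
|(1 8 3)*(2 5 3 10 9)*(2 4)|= |(1 8 10 9 4 2 5 3)|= 8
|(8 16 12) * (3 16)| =4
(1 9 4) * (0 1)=(0 1 9 4)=[1, 9, 2, 3, 0, 5, 6, 7, 8, 4]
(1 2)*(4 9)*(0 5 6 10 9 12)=(0 5 6 10 9 4 12)(1 2)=[5, 2, 1, 3, 12, 6, 10, 7, 8, 4, 9, 11, 0]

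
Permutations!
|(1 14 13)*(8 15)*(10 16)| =|(1 14 13)(8 15)(10 16)| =6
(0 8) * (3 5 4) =(0 8)(3 5 4) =[8, 1, 2, 5, 3, 4, 6, 7, 0]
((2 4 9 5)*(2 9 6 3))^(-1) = ((2 4 6 3)(5 9))^(-1) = (2 3 6 4)(5 9)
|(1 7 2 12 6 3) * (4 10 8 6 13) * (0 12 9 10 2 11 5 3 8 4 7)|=8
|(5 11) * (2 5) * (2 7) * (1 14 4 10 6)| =|(1 14 4 10 6)(2 5 11 7)| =20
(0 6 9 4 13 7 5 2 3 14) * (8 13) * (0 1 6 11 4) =[11, 6, 3, 14, 8, 2, 9, 5, 13, 0, 10, 4, 12, 7, 1] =(0 11 4 8 13 7 5 2 3 14 1 6 9)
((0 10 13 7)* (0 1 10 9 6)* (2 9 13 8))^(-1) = ((0 13 7 1 10 8 2 9 6))^(-1) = (0 6 9 2 8 10 1 7 13)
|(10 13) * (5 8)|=2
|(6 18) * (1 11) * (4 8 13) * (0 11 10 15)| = |(0 11 1 10 15)(4 8 13)(6 18)| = 30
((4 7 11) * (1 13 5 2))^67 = ((1 13 5 2)(4 7 11))^67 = (1 2 5 13)(4 7 11)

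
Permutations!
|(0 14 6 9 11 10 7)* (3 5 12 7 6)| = |(0 14 3 5 12 7)(6 9 11 10)| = 12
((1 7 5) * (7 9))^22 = (1 7)(5 9)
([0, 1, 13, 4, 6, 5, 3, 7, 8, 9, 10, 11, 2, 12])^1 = (2 13 12)(3 4 6)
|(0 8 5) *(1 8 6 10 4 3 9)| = |(0 6 10 4 3 9 1 8 5)| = 9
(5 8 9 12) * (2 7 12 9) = (2 7 12 5 8) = [0, 1, 7, 3, 4, 8, 6, 12, 2, 9, 10, 11, 5]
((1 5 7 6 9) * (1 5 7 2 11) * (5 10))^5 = (1 5 6 11 10 7 2 9)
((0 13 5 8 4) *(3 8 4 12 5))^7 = (13)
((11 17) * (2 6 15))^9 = ((2 6 15)(11 17))^9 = (11 17)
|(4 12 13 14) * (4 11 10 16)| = 7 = |(4 12 13 14 11 10 16)|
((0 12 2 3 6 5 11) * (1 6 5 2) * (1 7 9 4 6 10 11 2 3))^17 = ((0 12 7 9 4 6 3 5 2 1 10 11))^17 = (0 6 10 9 2 12 3 11 4 1 7 5)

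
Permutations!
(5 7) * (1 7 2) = [0, 7, 1, 3, 4, 2, 6, 5] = (1 7 5 2)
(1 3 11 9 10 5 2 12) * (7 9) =[0, 3, 12, 11, 4, 2, 6, 9, 8, 10, 5, 7, 1] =(1 3 11 7 9 10 5 2 12)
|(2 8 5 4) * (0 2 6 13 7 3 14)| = 10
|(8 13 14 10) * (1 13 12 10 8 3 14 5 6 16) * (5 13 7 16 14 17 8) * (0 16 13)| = |(0 16 1 7 13)(3 17 8 12 10)(5 6 14)| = 15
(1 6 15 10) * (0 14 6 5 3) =(0 14 6 15 10 1 5 3) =[14, 5, 2, 0, 4, 3, 15, 7, 8, 9, 1, 11, 12, 13, 6, 10]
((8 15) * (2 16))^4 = ((2 16)(8 15))^4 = (16)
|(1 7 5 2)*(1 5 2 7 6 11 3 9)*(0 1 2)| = 9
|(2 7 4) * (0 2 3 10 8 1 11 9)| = |(0 2 7 4 3 10 8 1 11 9)| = 10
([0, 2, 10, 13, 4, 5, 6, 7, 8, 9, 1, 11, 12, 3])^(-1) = [0, 10, 1, 13, 4, 5, 6, 7, 8, 9, 2, 11, 12, 3]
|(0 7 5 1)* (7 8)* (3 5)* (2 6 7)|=|(0 8 2 6 7 3 5 1)|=8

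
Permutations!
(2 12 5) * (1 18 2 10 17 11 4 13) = (1 18 2 12 5 10 17 11 4 13) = [0, 18, 12, 3, 13, 10, 6, 7, 8, 9, 17, 4, 5, 1, 14, 15, 16, 11, 2]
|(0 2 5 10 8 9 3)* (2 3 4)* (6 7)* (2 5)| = 10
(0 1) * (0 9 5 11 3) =(0 1 9 5 11 3) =[1, 9, 2, 0, 4, 11, 6, 7, 8, 5, 10, 3]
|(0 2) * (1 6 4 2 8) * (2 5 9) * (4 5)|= |(0 8 1 6 5 9 2)|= 7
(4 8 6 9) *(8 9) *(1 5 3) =(1 5 3)(4 9)(6 8) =[0, 5, 2, 1, 9, 3, 8, 7, 6, 4]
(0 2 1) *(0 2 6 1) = [6, 2, 0, 3, 4, 5, 1] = (0 6 1 2)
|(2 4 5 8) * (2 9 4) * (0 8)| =|(0 8 9 4 5)| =5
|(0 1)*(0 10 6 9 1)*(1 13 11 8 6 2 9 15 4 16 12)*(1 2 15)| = |(1 10 15 4 16 12 2 9 13 11 8 6)| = 12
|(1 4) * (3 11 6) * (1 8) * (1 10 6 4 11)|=|(1 11 4 8 10 6 3)|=7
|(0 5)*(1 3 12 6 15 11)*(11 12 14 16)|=|(0 5)(1 3 14 16 11)(6 15 12)|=30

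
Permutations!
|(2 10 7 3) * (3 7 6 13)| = 5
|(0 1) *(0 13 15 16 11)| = 6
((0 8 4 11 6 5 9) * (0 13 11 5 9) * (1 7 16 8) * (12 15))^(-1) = ((0 1 7 16 8 4 5)(6 9 13 11)(12 15))^(-1) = (0 5 4 8 16 7 1)(6 11 13 9)(12 15)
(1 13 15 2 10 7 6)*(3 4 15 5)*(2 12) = (1 13 5 3 4 15 12 2 10 7 6) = [0, 13, 10, 4, 15, 3, 1, 6, 8, 9, 7, 11, 2, 5, 14, 12]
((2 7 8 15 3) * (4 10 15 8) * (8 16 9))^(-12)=(16)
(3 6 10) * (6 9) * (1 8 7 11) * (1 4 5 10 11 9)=[0, 8, 2, 1, 5, 10, 11, 9, 7, 6, 3, 4]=(1 8 7 9 6 11 4 5 10 3)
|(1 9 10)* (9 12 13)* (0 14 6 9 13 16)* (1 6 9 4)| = |(0 14 9 10 6 4 1 12 16)| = 9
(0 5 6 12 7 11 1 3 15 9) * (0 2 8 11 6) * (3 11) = [5, 11, 8, 15, 4, 0, 12, 6, 3, 2, 10, 1, 7, 13, 14, 9] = (0 5)(1 11)(2 8 3 15 9)(6 12 7)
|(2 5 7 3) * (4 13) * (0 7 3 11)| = 6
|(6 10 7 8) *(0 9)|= |(0 9)(6 10 7 8)|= 4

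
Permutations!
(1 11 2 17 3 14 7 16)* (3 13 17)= [0, 11, 3, 14, 4, 5, 6, 16, 8, 9, 10, 2, 12, 17, 7, 15, 1, 13]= (1 11 2 3 14 7 16)(13 17)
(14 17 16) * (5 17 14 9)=(5 17 16 9)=[0, 1, 2, 3, 4, 17, 6, 7, 8, 5, 10, 11, 12, 13, 14, 15, 9, 16]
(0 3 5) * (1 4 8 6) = (0 3 5)(1 4 8 6) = [3, 4, 2, 5, 8, 0, 1, 7, 6]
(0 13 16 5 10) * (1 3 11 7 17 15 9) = (0 13 16 5 10)(1 3 11 7 17 15 9) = [13, 3, 2, 11, 4, 10, 6, 17, 8, 1, 0, 7, 12, 16, 14, 9, 5, 15]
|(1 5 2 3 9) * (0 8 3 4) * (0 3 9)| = 8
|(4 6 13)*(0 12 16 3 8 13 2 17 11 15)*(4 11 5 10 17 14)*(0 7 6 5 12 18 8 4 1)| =|(0 18 8 13 11 15 7 6 2 14 1)(3 4 5 10 17 12 16)| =77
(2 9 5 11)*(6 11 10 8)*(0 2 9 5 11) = (0 2 5 10 8 6)(9 11) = [2, 1, 5, 3, 4, 10, 0, 7, 6, 11, 8, 9]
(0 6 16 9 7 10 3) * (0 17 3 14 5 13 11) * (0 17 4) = (0 6 16 9 7 10 14 5 13 11 17 3 4) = [6, 1, 2, 4, 0, 13, 16, 10, 8, 7, 14, 17, 12, 11, 5, 15, 9, 3]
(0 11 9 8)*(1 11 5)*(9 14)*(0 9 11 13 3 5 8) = (0 8 9)(1 13 3 5)(11 14) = [8, 13, 2, 5, 4, 1, 6, 7, 9, 0, 10, 14, 12, 3, 11]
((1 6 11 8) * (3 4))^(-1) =((1 6 11 8)(3 4))^(-1) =(1 8 11 6)(3 4)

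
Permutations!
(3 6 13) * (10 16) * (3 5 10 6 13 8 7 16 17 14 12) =[0, 1, 2, 13, 4, 10, 8, 16, 7, 9, 17, 11, 3, 5, 12, 15, 6, 14] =(3 13 5 10 17 14 12)(6 8 7 16)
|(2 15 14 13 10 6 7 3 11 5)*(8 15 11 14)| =|(2 11 5)(3 14 13 10 6 7)(8 15)| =6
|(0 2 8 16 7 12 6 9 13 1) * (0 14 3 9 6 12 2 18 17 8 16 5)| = 15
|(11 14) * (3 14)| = |(3 14 11)| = 3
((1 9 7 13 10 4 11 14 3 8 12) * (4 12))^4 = ((1 9 7 13 10 12)(3 8 4 11 14))^4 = (1 10 7)(3 14 11 4 8)(9 12 13)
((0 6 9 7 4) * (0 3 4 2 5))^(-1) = ((0 6 9 7 2 5)(3 4))^(-1) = (0 5 2 7 9 6)(3 4)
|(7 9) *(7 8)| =3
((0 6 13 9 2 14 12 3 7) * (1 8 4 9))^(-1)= (0 7 3 12 14 2 9 4 8 1 13 6)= ((0 6 13 1 8 4 9 2 14 12 3 7))^(-1)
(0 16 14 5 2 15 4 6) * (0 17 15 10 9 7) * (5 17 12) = [16, 1, 10, 3, 6, 2, 12, 0, 8, 7, 9, 11, 5, 13, 17, 4, 14, 15] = (0 16 14 17 15 4 6 12 5 2 10 9 7)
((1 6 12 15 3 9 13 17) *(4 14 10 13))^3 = (1 15 4 13 6 3 14 17 12 9 10)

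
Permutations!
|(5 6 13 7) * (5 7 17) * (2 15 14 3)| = 4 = |(2 15 14 3)(5 6 13 17)|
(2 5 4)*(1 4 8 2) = (1 4)(2 5 8) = [0, 4, 5, 3, 1, 8, 6, 7, 2]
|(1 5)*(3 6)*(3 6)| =|(6)(1 5)| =2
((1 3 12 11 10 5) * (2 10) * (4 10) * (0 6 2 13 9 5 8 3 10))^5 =(0 6 2 4)(1 11 10 13 8 9 3 5 12)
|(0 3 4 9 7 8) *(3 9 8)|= 6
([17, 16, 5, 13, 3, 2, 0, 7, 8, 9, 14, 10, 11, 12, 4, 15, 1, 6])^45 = [0, 16, 5, 11, 12, 2, 6, 7, 8, 9, 3, 4, 14, 10, 13, 15, 1, 17]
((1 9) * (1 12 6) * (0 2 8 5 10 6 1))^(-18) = (12)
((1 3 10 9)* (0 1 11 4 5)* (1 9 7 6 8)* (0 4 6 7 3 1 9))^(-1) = (3 10)(4 5)(6 11 9 8)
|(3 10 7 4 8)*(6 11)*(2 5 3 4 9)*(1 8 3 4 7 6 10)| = |(1 8 7 9 2 5 4 3)(6 11 10)| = 24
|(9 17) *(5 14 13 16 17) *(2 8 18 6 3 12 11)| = 42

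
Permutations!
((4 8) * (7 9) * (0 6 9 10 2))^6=((0 6 9 7 10 2)(4 8))^6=(10)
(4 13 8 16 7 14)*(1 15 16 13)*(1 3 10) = (1 15 16 7 14 4 3 10)(8 13) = [0, 15, 2, 10, 3, 5, 6, 14, 13, 9, 1, 11, 12, 8, 4, 16, 7]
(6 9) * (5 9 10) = (5 9 6 10) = [0, 1, 2, 3, 4, 9, 10, 7, 8, 6, 5]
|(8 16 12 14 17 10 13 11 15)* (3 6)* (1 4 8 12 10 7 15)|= 70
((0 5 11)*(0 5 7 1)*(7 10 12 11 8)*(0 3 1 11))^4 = (0 10 12)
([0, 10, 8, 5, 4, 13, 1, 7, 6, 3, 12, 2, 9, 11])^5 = (1 5 6 3 8 9 2 12 11 10 13)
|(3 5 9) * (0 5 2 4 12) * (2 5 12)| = 6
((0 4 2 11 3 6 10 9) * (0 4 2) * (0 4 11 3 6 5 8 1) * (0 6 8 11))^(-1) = ((0 2 3 5 11 8 1 6 10 9))^(-1) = (0 9 10 6 1 8 11 5 3 2)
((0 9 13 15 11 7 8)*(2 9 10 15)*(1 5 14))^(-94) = ((0 10 15 11 7 8)(1 5 14)(2 9 13))^(-94) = (0 15 7)(1 14 5)(2 13 9)(8 10 11)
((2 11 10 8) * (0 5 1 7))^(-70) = ((0 5 1 7)(2 11 10 8))^(-70) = (0 1)(2 10)(5 7)(8 11)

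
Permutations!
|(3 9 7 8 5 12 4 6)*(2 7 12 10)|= 5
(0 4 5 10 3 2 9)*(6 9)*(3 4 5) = (0 5 10 4 3 2 6 9) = [5, 1, 6, 2, 3, 10, 9, 7, 8, 0, 4]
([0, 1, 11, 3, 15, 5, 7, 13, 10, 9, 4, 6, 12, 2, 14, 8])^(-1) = [0, 1, 13, 3, 10, 5, 11, 6, 15, 9, 8, 2, 12, 7, 14, 4]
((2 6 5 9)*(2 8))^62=((2 6 5 9 8))^62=(2 5 8 6 9)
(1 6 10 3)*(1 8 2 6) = (2 6 10 3 8) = [0, 1, 6, 8, 4, 5, 10, 7, 2, 9, 3]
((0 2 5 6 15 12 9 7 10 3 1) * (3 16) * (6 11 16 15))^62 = (0 1 3 16 11 5 2)(7 15 9 10 12)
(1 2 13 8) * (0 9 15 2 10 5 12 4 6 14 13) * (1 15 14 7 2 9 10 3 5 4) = (0 10 4 6 7 2)(1 3 5 12)(8 15 9 14 13) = [10, 3, 0, 5, 6, 12, 7, 2, 15, 14, 4, 11, 1, 8, 13, 9]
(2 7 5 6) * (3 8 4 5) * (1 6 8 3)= (1 6 2 7)(4 5 8)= [0, 6, 7, 3, 5, 8, 2, 1, 4]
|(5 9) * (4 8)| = |(4 8)(5 9)| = 2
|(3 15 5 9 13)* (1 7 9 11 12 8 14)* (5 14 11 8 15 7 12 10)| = |(1 12 15 14)(3 7 9 13)(5 8 11 10)| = 4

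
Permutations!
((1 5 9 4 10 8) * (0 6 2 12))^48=(12)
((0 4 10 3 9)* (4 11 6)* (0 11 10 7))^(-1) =((0 10 3 9 11 6 4 7))^(-1) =(0 7 4 6 11 9 3 10)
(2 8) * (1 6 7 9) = [0, 6, 8, 3, 4, 5, 7, 9, 2, 1] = (1 6 7 9)(2 8)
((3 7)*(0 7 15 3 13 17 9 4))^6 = ((0 7 13 17 9 4)(3 15))^6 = (17)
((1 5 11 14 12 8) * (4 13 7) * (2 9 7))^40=(1 12 11)(5 8 14)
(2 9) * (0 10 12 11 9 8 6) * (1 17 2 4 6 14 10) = (0 1 17 2 8 14 10 12 11 9 4 6) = [1, 17, 8, 3, 6, 5, 0, 7, 14, 4, 12, 9, 11, 13, 10, 15, 16, 2]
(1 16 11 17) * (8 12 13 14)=(1 16 11 17)(8 12 13 14)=[0, 16, 2, 3, 4, 5, 6, 7, 12, 9, 10, 17, 13, 14, 8, 15, 11, 1]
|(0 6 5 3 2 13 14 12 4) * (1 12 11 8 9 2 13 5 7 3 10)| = |(0 6 7 3 13 14 11 8 9 2 5 10 1 12 4)| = 15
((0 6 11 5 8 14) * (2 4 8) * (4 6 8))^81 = (14)(2 6 11 5)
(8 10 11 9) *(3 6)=(3 6)(8 10 11 9)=[0, 1, 2, 6, 4, 5, 3, 7, 10, 8, 11, 9]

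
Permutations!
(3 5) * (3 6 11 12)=(3 5 6 11 12)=[0, 1, 2, 5, 4, 6, 11, 7, 8, 9, 10, 12, 3]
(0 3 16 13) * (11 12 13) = (0 3 16 11 12 13) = [3, 1, 2, 16, 4, 5, 6, 7, 8, 9, 10, 12, 13, 0, 14, 15, 11]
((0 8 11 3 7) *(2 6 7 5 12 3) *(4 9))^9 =(12)(0 2)(4 9)(6 8)(7 11)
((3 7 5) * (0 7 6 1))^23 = ((0 7 5 3 6 1))^23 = (0 1 6 3 5 7)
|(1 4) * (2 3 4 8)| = 5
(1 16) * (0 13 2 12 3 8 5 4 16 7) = (0 13 2 12 3 8 5 4 16 1 7) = [13, 7, 12, 8, 16, 4, 6, 0, 5, 9, 10, 11, 3, 2, 14, 15, 1]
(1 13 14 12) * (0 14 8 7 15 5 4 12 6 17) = [14, 13, 2, 3, 12, 4, 17, 15, 7, 9, 10, 11, 1, 8, 6, 5, 16, 0] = (0 14 6 17)(1 13 8 7 15 5 4 12)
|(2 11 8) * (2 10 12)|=|(2 11 8 10 12)|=5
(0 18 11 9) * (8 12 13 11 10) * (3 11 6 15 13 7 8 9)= [18, 1, 2, 11, 4, 5, 15, 8, 12, 0, 9, 3, 7, 6, 14, 13, 16, 17, 10]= (0 18 10 9)(3 11)(6 15 13)(7 8 12)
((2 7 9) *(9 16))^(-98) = ((2 7 16 9))^(-98) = (2 16)(7 9)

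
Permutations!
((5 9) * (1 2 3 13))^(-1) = ((1 2 3 13)(5 9))^(-1) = (1 13 3 2)(5 9)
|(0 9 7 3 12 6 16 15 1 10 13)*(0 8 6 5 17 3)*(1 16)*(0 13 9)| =|(1 10 9 7 13 8 6)(3 12 5 17)(15 16)| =28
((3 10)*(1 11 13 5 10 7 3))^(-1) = (1 10 5 13 11)(3 7)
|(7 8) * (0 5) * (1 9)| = 2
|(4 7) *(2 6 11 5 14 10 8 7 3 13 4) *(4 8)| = 11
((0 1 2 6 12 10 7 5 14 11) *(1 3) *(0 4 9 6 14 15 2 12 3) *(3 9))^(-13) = ((1 12 10 7 5 15 2 14 11 4 3)(6 9))^(-13) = (1 4 14 15 7 12 3 11 2 5 10)(6 9)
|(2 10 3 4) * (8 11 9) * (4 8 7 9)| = 6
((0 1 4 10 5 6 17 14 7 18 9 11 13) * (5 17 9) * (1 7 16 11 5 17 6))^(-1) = (0 13 11 16 14 17 18 7)(1 5 9 6 10 4)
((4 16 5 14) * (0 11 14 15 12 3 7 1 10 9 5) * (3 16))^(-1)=(0 16 12 15 5 9 10 1 7 3 4 14 11)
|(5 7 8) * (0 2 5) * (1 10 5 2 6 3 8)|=4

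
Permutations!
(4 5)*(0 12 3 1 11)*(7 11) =(0 12 3 1 7 11)(4 5) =[12, 7, 2, 1, 5, 4, 6, 11, 8, 9, 10, 0, 3]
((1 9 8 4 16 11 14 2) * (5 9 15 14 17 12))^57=((1 15 14 2)(4 16 11 17 12 5 9 8))^57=(1 15 14 2)(4 16 11 17 12 5 9 8)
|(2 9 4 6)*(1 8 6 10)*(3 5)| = 14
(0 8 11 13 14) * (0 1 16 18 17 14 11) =(0 8)(1 16 18 17 14)(11 13) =[8, 16, 2, 3, 4, 5, 6, 7, 0, 9, 10, 13, 12, 11, 1, 15, 18, 14, 17]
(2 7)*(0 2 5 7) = (0 2)(5 7) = [2, 1, 0, 3, 4, 7, 6, 5]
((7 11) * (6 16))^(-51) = ((6 16)(7 11))^(-51) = (6 16)(7 11)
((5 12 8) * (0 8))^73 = ((0 8 5 12))^73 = (0 8 5 12)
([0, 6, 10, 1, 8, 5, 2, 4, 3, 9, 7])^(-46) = (1 2 7 8)(3 6 10 4)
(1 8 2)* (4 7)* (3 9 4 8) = (1 3 9 4 7 8 2) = [0, 3, 1, 9, 7, 5, 6, 8, 2, 4]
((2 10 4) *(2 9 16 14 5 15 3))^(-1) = (2 3 15 5 14 16 9 4 10)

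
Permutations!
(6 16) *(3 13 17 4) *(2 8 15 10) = [0, 1, 8, 13, 3, 5, 16, 7, 15, 9, 2, 11, 12, 17, 14, 10, 6, 4] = (2 8 15 10)(3 13 17 4)(6 16)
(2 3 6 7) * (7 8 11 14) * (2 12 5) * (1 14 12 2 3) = [0, 14, 1, 6, 4, 3, 8, 2, 11, 9, 10, 12, 5, 13, 7] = (1 14 7 2)(3 6 8 11 12 5)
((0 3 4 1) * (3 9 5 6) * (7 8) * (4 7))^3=(0 6 8)(1 5 7)(3 4 9)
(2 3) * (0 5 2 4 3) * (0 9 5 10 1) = (0 10 1)(2 9 5)(3 4) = [10, 0, 9, 4, 3, 2, 6, 7, 8, 5, 1]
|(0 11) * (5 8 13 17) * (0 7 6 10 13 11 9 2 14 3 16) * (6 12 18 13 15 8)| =66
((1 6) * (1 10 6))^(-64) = (10)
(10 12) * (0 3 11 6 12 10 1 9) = (0 3 11 6 12 1 9) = [3, 9, 2, 11, 4, 5, 12, 7, 8, 0, 10, 6, 1]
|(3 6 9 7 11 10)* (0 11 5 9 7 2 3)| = 6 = |(0 11 10)(2 3 6 7 5 9)|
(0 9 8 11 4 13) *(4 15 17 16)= (0 9 8 11 15 17 16 4 13)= [9, 1, 2, 3, 13, 5, 6, 7, 11, 8, 10, 15, 12, 0, 14, 17, 4, 16]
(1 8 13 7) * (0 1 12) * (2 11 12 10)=(0 1 8 13 7 10 2 11 12)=[1, 8, 11, 3, 4, 5, 6, 10, 13, 9, 2, 12, 0, 7]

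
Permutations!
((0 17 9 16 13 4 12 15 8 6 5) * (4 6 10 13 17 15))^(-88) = (0 10 5 8 6 15 13)(9 17 16)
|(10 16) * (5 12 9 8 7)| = |(5 12 9 8 7)(10 16)| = 10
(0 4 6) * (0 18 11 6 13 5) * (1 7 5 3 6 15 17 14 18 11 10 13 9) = (0 4 9 1 7 5)(3 6 11 15 17 14 18 10 13) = [4, 7, 2, 6, 9, 0, 11, 5, 8, 1, 13, 15, 12, 3, 18, 17, 16, 14, 10]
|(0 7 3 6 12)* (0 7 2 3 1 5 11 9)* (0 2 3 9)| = 8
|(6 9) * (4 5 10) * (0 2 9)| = |(0 2 9 6)(4 5 10)| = 12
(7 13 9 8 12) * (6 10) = (6 10)(7 13 9 8 12) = [0, 1, 2, 3, 4, 5, 10, 13, 12, 8, 6, 11, 7, 9]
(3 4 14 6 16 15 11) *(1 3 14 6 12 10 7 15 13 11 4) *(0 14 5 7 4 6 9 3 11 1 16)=[14, 11, 2, 16, 9, 7, 0, 15, 8, 3, 4, 5, 10, 1, 12, 6, 13]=(0 14 12 10 4 9 3 16 13 1 11 5 7 15 6)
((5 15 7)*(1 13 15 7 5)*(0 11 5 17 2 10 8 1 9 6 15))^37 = (0 1 10 17 6 7 11 13 8 2 15 9 5)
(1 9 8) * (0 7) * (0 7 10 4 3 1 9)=[10, 0, 2, 1, 3, 5, 6, 7, 9, 8, 4]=(0 10 4 3 1)(8 9)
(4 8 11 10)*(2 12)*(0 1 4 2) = [1, 4, 12, 3, 8, 5, 6, 7, 11, 9, 2, 10, 0] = (0 1 4 8 11 10 2 12)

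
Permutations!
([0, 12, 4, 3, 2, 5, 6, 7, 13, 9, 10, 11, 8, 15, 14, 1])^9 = (1 15 13 8 12)(2 4)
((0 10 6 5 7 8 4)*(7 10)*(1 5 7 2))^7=(0 8 6 5 2 4 7 10 1)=((0 2 1 5 10 6 7 8 4))^7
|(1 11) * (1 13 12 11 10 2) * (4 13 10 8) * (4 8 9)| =|(1 9 4 13 12 11 10 2)| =8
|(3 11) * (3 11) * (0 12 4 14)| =4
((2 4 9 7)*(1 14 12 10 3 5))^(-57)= ((1 14 12 10 3 5)(2 4 9 7))^(-57)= (1 10)(2 7 9 4)(3 14)(5 12)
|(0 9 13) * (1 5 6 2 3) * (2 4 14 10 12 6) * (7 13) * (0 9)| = |(1 5 2 3)(4 14 10 12 6)(7 13 9)| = 60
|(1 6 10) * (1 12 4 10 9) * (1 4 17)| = 7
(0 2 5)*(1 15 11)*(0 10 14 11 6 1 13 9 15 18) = [2, 18, 5, 3, 4, 10, 1, 7, 8, 15, 14, 13, 12, 9, 11, 6, 16, 17, 0] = (0 2 5 10 14 11 13 9 15 6 1 18)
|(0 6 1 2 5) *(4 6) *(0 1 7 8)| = 15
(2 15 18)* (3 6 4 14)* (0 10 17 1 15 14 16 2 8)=(0 10 17 1 15 18 8)(2 14 3 6 4 16)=[10, 15, 14, 6, 16, 5, 4, 7, 0, 9, 17, 11, 12, 13, 3, 18, 2, 1, 8]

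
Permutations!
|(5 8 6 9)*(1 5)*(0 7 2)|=15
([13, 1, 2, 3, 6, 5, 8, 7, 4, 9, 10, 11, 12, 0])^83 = [13, 1, 2, 3, 8, 5, 4, 7, 6, 9, 10, 11, 12, 0]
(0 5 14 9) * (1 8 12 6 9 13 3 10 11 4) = (0 5 14 13 3 10 11 4 1 8 12 6 9) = [5, 8, 2, 10, 1, 14, 9, 7, 12, 0, 11, 4, 6, 3, 13]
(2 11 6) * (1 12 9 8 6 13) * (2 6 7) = (1 12 9 8 7 2 11 13) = [0, 12, 11, 3, 4, 5, 6, 2, 7, 8, 10, 13, 9, 1]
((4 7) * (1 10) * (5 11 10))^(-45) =(1 10 11 5)(4 7)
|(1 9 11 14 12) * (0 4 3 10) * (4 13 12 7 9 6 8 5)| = 20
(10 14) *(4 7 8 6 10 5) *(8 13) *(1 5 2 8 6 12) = (1 5 4 7 13 6 10 14 2 8 12) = [0, 5, 8, 3, 7, 4, 10, 13, 12, 9, 14, 11, 1, 6, 2]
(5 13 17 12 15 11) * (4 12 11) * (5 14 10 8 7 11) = (4 12 15)(5 13 17)(7 11 14 10 8) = [0, 1, 2, 3, 12, 13, 6, 11, 7, 9, 8, 14, 15, 17, 10, 4, 16, 5]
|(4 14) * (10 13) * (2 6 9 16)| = 4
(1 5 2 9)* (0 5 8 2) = [5, 8, 9, 3, 4, 0, 6, 7, 2, 1] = (0 5)(1 8 2 9)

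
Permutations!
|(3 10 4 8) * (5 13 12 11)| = |(3 10 4 8)(5 13 12 11)| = 4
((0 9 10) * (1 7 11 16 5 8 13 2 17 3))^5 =((0 9 10)(1 7 11 16 5 8 13 2 17 3))^5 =(0 10 9)(1 8)(2 11)(3 5)(7 13)(16 17)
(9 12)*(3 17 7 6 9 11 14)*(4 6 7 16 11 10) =[0, 1, 2, 17, 6, 5, 9, 7, 8, 12, 4, 14, 10, 13, 3, 15, 11, 16] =(3 17 16 11 14)(4 6 9 12 10)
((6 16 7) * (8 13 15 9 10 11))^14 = ((6 16 7)(8 13 15 9 10 11))^14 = (6 7 16)(8 15 10)(9 11 13)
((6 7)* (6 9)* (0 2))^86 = ((0 2)(6 7 9))^86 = (6 9 7)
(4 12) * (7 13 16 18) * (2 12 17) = [0, 1, 12, 3, 17, 5, 6, 13, 8, 9, 10, 11, 4, 16, 14, 15, 18, 2, 7] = (2 12 4 17)(7 13 16 18)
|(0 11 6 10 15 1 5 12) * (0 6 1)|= 8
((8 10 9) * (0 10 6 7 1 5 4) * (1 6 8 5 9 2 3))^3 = (0 3 5 10 1 4 2 9)(6 7)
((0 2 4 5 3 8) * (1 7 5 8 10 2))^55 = (0 1 7 5 3 10 2 4 8)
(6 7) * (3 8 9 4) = [0, 1, 2, 8, 3, 5, 7, 6, 9, 4] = (3 8 9 4)(6 7)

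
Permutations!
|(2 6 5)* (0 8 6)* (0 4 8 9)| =10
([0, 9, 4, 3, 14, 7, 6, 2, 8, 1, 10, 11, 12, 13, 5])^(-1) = [0, 9, 7, 3, 2, 14, 6, 5, 8, 1, 10, 11, 12, 13, 4]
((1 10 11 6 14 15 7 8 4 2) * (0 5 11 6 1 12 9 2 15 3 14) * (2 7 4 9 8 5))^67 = (0 2 12 8 9 7 5 11 1 10 6)(3 14)(4 15)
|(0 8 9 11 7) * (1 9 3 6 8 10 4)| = 21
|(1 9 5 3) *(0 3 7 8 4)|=|(0 3 1 9 5 7 8 4)|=8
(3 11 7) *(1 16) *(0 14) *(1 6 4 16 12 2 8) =(0 14)(1 12 2 8)(3 11 7)(4 16 6) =[14, 12, 8, 11, 16, 5, 4, 3, 1, 9, 10, 7, 2, 13, 0, 15, 6]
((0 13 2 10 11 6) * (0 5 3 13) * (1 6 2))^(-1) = (1 13 3 5 6)(2 11 10)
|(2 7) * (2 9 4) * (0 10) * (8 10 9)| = 7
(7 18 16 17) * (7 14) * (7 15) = (7 18 16 17 14 15) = [0, 1, 2, 3, 4, 5, 6, 18, 8, 9, 10, 11, 12, 13, 15, 7, 17, 14, 16]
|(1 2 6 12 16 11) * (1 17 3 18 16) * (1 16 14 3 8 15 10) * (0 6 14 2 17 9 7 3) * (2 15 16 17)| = 16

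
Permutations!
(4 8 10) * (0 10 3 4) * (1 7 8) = (0 10)(1 7 8 3 4) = [10, 7, 2, 4, 1, 5, 6, 8, 3, 9, 0]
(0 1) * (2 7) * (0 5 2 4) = (0 1 5 2 7 4) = [1, 5, 7, 3, 0, 2, 6, 4]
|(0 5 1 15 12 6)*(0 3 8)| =8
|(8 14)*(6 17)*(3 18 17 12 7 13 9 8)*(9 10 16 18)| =|(3 9 8 14)(6 12 7 13 10 16 18 17)| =8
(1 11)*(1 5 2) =[0, 11, 1, 3, 4, 2, 6, 7, 8, 9, 10, 5] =(1 11 5 2)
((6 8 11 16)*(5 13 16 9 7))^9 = (5 13 16 6 8 11 9 7) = ((5 13 16 6 8 11 9 7))^9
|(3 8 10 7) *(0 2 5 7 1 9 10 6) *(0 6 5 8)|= |(0 2 8 5 7 3)(1 9 10)|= 6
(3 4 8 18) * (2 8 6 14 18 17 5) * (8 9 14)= [0, 1, 9, 4, 6, 2, 8, 7, 17, 14, 10, 11, 12, 13, 18, 15, 16, 5, 3]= (2 9 14 18 3 4 6 8 17 5)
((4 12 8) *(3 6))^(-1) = ((3 6)(4 12 8))^(-1) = (3 6)(4 8 12)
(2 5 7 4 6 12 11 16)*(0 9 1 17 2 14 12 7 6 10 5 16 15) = (0 9 1 17 2 16 14 12 11 15)(4 10 5 6 7) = [9, 17, 16, 3, 10, 6, 7, 4, 8, 1, 5, 15, 11, 13, 12, 0, 14, 2]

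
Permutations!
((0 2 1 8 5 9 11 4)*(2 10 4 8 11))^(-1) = (0 4 10)(1 2 9 5 8 11)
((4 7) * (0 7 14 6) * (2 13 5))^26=(0 7 4 14 6)(2 5 13)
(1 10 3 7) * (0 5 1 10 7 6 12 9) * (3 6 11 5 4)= (0 4 3 11 5 1 7 10 6 12 9)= [4, 7, 2, 11, 3, 1, 12, 10, 8, 0, 6, 5, 9]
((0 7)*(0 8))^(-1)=((0 7 8))^(-1)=(0 8 7)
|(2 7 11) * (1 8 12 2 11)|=5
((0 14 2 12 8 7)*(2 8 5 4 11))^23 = ((0 14 8 7)(2 12 5 4 11))^23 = (0 7 8 14)(2 4 12 11 5)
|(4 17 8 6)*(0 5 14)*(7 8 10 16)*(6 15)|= 24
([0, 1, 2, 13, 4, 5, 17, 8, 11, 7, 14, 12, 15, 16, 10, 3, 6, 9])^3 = (3 6 7 12 13 17 8 15 16 9 11)(10 14)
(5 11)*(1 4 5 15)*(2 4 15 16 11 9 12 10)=(1 15)(2 4 5 9 12 10)(11 16)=[0, 15, 4, 3, 5, 9, 6, 7, 8, 12, 2, 16, 10, 13, 14, 1, 11]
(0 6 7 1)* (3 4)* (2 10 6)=(0 2 10 6 7 1)(3 4)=[2, 0, 10, 4, 3, 5, 7, 1, 8, 9, 6]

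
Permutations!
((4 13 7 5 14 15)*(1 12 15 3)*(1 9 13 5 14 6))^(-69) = (1 4)(3 9 13 7 14)(5 12)(6 15)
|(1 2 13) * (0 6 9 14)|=12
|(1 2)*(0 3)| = 2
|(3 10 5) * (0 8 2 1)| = 12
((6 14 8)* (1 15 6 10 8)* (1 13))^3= (1 14 15 13 6)(8 10)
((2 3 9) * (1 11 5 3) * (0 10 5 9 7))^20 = (11)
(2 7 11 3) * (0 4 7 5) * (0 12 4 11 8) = (0 11 3 2 5 12 4 7 8) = [11, 1, 5, 2, 7, 12, 6, 8, 0, 9, 10, 3, 4]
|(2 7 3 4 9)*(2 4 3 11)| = 6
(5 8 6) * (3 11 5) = (3 11 5 8 6) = [0, 1, 2, 11, 4, 8, 3, 7, 6, 9, 10, 5]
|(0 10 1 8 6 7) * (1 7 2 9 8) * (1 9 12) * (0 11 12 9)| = |(0 10 7 11 12 1)(2 9 8 6)| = 12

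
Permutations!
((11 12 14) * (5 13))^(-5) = (5 13)(11 12 14)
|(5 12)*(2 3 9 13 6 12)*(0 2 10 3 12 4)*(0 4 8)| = |(0 2 12 5 10 3 9 13 6 8)| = 10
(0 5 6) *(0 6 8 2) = (0 5 8 2) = [5, 1, 0, 3, 4, 8, 6, 7, 2]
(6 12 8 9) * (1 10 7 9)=(1 10 7 9 6 12 8)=[0, 10, 2, 3, 4, 5, 12, 9, 1, 6, 7, 11, 8]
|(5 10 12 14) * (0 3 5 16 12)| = 12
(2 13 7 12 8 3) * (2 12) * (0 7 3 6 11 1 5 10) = [7, 5, 13, 12, 4, 10, 11, 2, 6, 9, 0, 1, 8, 3] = (0 7 2 13 3 12 8 6 11 1 5 10)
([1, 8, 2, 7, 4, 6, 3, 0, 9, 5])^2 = (0 8 5 3)(1 9 6 7)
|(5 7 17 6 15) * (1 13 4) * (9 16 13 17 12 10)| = 12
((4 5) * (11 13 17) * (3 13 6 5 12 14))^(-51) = ((3 13 17 11 6 5 4 12 14))^(-51) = (3 11 4)(5 14 17)(6 12 13)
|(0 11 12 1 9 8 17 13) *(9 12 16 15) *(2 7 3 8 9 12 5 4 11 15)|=14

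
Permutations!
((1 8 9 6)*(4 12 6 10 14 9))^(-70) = (9 14 10)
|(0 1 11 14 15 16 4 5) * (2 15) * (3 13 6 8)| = 36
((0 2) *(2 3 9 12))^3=(0 12 3 2 9)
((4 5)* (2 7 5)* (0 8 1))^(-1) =(0 1 8)(2 4 5 7)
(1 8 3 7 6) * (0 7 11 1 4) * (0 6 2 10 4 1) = (0 7 2 10 4 6 1 8 3 11) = [7, 8, 10, 11, 6, 5, 1, 2, 3, 9, 4, 0]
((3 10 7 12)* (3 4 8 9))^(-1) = (3 9 8 4 12 7 10)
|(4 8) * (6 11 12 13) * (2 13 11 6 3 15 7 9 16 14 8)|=|(2 13 3 15 7 9 16 14 8 4)(11 12)|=10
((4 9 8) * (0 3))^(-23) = ((0 3)(4 9 8))^(-23) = (0 3)(4 9 8)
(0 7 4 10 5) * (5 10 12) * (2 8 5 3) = (0 7 4 12 3 2 8 5) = [7, 1, 8, 2, 12, 0, 6, 4, 5, 9, 10, 11, 3]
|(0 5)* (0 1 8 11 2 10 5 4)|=6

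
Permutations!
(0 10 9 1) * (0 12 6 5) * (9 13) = [10, 12, 2, 3, 4, 0, 5, 7, 8, 1, 13, 11, 6, 9] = (0 10 13 9 1 12 6 5)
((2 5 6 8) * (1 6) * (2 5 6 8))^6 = (8)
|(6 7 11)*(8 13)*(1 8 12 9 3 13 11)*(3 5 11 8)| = 9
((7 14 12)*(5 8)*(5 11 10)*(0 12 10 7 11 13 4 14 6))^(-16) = (0 6 7 11 12)(4 10 8)(5 13 14)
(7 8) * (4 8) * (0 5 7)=(0 5 7 4 8)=[5, 1, 2, 3, 8, 7, 6, 4, 0]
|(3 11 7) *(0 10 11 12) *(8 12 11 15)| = |(0 10 15 8 12)(3 11 7)| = 15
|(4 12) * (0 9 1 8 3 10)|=|(0 9 1 8 3 10)(4 12)|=6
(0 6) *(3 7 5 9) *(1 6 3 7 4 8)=(0 3 4 8 1 6)(5 9 7)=[3, 6, 2, 4, 8, 9, 0, 5, 1, 7]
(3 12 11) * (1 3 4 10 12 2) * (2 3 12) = [0, 12, 1, 3, 10, 5, 6, 7, 8, 9, 2, 4, 11] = (1 12 11 4 10 2)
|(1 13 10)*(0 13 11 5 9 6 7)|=|(0 13 10 1 11 5 9 6 7)|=9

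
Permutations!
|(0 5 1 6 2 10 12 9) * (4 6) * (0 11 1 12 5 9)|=10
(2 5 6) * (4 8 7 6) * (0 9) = [9, 1, 5, 3, 8, 4, 2, 6, 7, 0] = (0 9)(2 5 4 8 7 6)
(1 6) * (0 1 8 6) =(0 1)(6 8) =[1, 0, 2, 3, 4, 5, 8, 7, 6]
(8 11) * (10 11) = (8 10 11) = [0, 1, 2, 3, 4, 5, 6, 7, 10, 9, 11, 8]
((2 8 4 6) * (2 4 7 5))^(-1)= (2 5 7 8)(4 6)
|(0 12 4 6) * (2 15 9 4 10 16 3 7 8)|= 12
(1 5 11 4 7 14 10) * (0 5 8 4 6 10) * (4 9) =(0 5 11 6 10 1 8 9 4 7 14) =[5, 8, 2, 3, 7, 11, 10, 14, 9, 4, 1, 6, 12, 13, 0]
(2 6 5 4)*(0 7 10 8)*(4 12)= (0 7 10 8)(2 6 5 12 4)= [7, 1, 6, 3, 2, 12, 5, 10, 0, 9, 8, 11, 4]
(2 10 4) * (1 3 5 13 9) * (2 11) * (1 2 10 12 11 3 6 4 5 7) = [0, 6, 12, 7, 3, 13, 4, 1, 8, 2, 5, 10, 11, 9] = (1 6 4 3 7)(2 12 11 10 5 13 9)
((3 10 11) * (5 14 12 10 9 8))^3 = ((3 9 8 5 14 12 10 11))^3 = (3 5 10 9 14 11 8 12)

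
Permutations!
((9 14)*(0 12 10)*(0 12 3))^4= (14)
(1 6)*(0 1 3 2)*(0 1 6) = [6, 0, 1, 2, 4, 5, 3] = (0 6 3 2 1)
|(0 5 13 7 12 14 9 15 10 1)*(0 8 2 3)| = 13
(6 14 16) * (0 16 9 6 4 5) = (0 16 4 5)(6 14 9) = [16, 1, 2, 3, 5, 0, 14, 7, 8, 6, 10, 11, 12, 13, 9, 15, 4]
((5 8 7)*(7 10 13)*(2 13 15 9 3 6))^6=(2 15 7 3 8)(5 6 10 13 9)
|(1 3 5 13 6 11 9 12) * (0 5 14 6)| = |(0 5 13)(1 3 14 6 11 9 12)| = 21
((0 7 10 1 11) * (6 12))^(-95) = ((0 7 10 1 11)(6 12))^(-95) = (6 12)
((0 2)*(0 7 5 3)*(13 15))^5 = (13 15)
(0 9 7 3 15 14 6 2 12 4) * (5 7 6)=(0 9 6 2 12 4)(3 15 14 5 7)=[9, 1, 12, 15, 0, 7, 2, 3, 8, 6, 10, 11, 4, 13, 5, 14]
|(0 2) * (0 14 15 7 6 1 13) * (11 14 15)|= 14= |(0 2 15 7 6 1 13)(11 14)|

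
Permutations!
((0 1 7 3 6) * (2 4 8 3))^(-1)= (0 6 3 8 4 2 7 1)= ((0 1 7 2 4 8 3 6))^(-1)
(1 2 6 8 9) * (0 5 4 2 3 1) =(0 5 4 2 6 8 9)(1 3) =[5, 3, 6, 1, 2, 4, 8, 7, 9, 0]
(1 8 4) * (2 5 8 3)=(1 3 2 5 8 4)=[0, 3, 5, 2, 1, 8, 6, 7, 4]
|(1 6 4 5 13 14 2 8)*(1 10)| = |(1 6 4 5 13 14 2 8 10)| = 9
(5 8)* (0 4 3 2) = (0 4 3 2)(5 8) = [4, 1, 0, 2, 3, 8, 6, 7, 5]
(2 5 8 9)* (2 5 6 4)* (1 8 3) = (1 8 9 5 3)(2 6 4) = [0, 8, 6, 1, 2, 3, 4, 7, 9, 5]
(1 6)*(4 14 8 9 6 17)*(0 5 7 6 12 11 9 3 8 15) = (0 5 7 6 1 17 4 14 15)(3 8)(9 12 11) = [5, 17, 2, 8, 14, 7, 1, 6, 3, 12, 10, 9, 11, 13, 15, 0, 16, 4]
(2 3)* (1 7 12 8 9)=[0, 7, 3, 2, 4, 5, 6, 12, 9, 1, 10, 11, 8]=(1 7 12 8 9)(2 3)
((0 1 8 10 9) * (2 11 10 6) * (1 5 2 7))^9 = (0 11)(1 8 6 7)(2 9)(5 10)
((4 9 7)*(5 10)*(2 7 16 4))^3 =(16)(2 7)(5 10) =((2 7)(4 9 16)(5 10))^3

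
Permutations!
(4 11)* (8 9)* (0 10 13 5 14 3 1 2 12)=(0 10 13 5 14 3 1 2 12)(4 11)(8 9)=[10, 2, 12, 1, 11, 14, 6, 7, 9, 8, 13, 4, 0, 5, 3]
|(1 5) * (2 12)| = 2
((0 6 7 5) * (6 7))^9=((0 7 5))^9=(7)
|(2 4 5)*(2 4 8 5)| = 4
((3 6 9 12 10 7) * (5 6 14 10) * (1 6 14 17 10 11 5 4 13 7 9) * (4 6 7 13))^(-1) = ((1 7 3 17 10 9 12 6)(5 14 11))^(-1) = (1 6 12 9 10 17 3 7)(5 11 14)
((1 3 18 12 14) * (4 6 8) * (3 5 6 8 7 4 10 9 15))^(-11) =((1 5 6 7 4 8 10 9 15 3 18 12 14))^(-11) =(1 6 4 10 15 18 14 5 7 8 9 3 12)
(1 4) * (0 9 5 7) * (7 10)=[9, 4, 2, 3, 1, 10, 6, 0, 8, 5, 7]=(0 9 5 10 7)(1 4)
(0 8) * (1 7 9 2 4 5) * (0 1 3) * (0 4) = (0 8 1 7 9 2)(3 4 5) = [8, 7, 0, 4, 5, 3, 6, 9, 1, 2]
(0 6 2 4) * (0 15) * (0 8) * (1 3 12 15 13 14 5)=(0 6 2 4 13 14 5 1 3 12 15 8)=[6, 3, 4, 12, 13, 1, 2, 7, 0, 9, 10, 11, 15, 14, 5, 8]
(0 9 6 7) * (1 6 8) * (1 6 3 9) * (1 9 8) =(0 9 1 3 8 6 7) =[9, 3, 2, 8, 4, 5, 7, 0, 6, 1]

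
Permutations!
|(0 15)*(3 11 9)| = |(0 15)(3 11 9)| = 6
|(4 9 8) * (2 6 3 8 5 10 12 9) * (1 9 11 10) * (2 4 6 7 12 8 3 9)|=|(1 2 7 12 11 10 8 6 9 5)|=10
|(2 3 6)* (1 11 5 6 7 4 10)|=|(1 11 5 6 2 3 7 4 10)|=9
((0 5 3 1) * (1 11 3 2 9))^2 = (11)(0 2 1 5 9)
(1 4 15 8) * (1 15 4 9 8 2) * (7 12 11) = (1 9 8 15 2)(7 12 11) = [0, 9, 1, 3, 4, 5, 6, 12, 15, 8, 10, 7, 11, 13, 14, 2]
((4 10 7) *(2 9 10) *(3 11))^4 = ((2 9 10 7 4)(3 11))^4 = (11)(2 4 7 10 9)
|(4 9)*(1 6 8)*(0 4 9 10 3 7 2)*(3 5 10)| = 30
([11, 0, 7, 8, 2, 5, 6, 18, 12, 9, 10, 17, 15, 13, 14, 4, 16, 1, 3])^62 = (0 17)(1 11)(2 15 8 18)(3 7 4 12)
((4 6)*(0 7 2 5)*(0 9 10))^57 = (0 5)(2 10)(4 6)(7 9)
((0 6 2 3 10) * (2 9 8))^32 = ((0 6 9 8 2 3 10))^32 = (0 2 6 3 9 10 8)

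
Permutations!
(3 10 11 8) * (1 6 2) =(1 6 2)(3 10 11 8) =[0, 6, 1, 10, 4, 5, 2, 7, 3, 9, 11, 8]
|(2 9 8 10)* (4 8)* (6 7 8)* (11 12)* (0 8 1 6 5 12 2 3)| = |(0 8 10 3)(1 6 7)(2 9 4 5 12 11)| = 12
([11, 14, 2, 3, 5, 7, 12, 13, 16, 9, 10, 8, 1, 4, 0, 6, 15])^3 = [16, 11, 2, 3, 13, 4, 14, 5, 6, 9, 10, 15, 0, 7, 8, 1, 12]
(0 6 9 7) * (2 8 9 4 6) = (0 2 8 9 7)(4 6) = [2, 1, 8, 3, 6, 5, 4, 0, 9, 7]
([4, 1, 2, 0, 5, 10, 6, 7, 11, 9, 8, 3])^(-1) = (0 3 11 8 10 5 4)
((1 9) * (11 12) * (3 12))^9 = (12)(1 9)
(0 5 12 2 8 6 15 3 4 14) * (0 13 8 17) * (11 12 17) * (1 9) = (0 5 17)(1 9)(2 11 12)(3 4 14 13 8 6 15) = [5, 9, 11, 4, 14, 17, 15, 7, 6, 1, 10, 12, 2, 8, 13, 3, 16, 0]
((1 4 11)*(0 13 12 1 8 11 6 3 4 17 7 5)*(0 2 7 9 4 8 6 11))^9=(0 3 11 9 1 13 8 6 4 17 12)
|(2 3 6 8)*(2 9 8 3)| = |(3 6)(8 9)| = 2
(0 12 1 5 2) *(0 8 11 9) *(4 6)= (0 12 1 5 2 8 11 9)(4 6)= [12, 5, 8, 3, 6, 2, 4, 7, 11, 0, 10, 9, 1]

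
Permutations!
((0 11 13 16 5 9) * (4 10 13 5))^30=((0 11 5 9)(4 10 13 16))^30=(0 5)(4 13)(9 11)(10 16)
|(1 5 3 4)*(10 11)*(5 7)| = |(1 7 5 3 4)(10 11)| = 10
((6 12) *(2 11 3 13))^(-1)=(2 13 3 11)(6 12)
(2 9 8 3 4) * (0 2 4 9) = (0 2)(3 9 8) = [2, 1, 0, 9, 4, 5, 6, 7, 3, 8]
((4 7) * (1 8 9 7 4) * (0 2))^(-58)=((0 2)(1 8 9 7))^(-58)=(1 9)(7 8)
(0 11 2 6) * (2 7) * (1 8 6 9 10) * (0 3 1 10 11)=(1 8 6 3)(2 9 11 7)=[0, 8, 9, 1, 4, 5, 3, 2, 6, 11, 10, 7]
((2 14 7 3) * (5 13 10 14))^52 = ((2 5 13 10 14 7 3))^52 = (2 10 3 13 7 5 14)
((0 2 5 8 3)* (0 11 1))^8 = (0 2 5 8 3 11 1)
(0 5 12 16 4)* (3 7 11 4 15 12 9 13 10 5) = [3, 1, 2, 7, 0, 9, 6, 11, 8, 13, 5, 4, 16, 10, 14, 12, 15] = (0 3 7 11 4)(5 9 13 10)(12 16 15)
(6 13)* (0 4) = (0 4)(6 13) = [4, 1, 2, 3, 0, 5, 13, 7, 8, 9, 10, 11, 12, 6]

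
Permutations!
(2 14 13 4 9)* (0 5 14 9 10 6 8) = (0 5 14 13 4 10 6 8)(2 9) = [5, 1, 9, 3, 10, 14, 8, 7, 0, 2, 6, 11, 12, 4, 13]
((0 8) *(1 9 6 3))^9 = (0 8)(1 9 6 3)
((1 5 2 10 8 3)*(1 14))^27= ((1 5 2 10 8 3 14))^27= (1 14 3 8 10 2 5)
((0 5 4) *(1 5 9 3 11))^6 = (0 4 5 1 11 3 9)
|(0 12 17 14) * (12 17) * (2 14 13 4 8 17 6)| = 4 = |(0 6 2 14)(4 8 17 13)|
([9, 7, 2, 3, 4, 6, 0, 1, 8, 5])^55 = (0 6 5 9)(1 7)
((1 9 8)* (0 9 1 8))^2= (9)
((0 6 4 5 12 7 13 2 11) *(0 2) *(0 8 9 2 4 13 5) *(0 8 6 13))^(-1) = (0 6 13)(2 9 8 4 11)(5 7 12)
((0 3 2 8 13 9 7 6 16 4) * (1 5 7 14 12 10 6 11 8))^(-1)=(0 4 16 6 10 12 14 9 13 8 11 7 5 1 2 3)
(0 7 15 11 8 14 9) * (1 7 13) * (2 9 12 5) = (0 13 1 7 15 11 8 14 12 5 2 9) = [13, 7, 9, 3, 4, 2, 6, 15, 14, 0, 10, 8, 5, 1, 12, 11]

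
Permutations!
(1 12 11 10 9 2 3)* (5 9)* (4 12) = (1 4 12 11 10 5 9 2 3) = [0, 4, 3, 1, 12, 9, 6, 7, 8, 2, 5, 10, 11]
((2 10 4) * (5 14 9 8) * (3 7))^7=(2 10 4)(3 7)(5 8 9 14)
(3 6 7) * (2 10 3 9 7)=(2 10 3 6)(7 9)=[0, 1, 10, 6, 4, 5, 2, 9, 8, 7, 3]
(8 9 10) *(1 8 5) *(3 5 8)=[0, 3, 2, 5, 4, 1, 6, 7, 9, 10, 8]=(1 3 5)(8 9 10)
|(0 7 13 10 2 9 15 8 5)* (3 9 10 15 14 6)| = |(0 7 13 15 8 5)(2 10)(3 9 14 6)| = 12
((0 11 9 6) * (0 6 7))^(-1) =((0 11 9 7))^(-1) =(0 7 9 11)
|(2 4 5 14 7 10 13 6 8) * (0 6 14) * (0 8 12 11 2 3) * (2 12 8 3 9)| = |(0 6 8 9 2 4 5 3)(7 10 13 14)(11 12)| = 8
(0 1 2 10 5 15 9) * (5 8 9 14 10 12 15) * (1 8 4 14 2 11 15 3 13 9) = [8, 11, 12, 13, 14, 5, 6, 7, 1, 0, 4, 15, 3, 9, 10, 2] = (0 8 1 11 15 2 12 3 13 9)(4 14 10)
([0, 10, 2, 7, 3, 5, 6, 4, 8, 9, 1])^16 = (10)(3 7 4)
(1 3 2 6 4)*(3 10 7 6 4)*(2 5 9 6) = (1 10 7 2 4)(3 5 9 6) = [0, 10, 4, 5, 1, 9, 3, 2, 8, 6, 7]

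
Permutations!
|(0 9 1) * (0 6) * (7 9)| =5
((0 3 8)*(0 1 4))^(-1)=(0 4 1 8 3)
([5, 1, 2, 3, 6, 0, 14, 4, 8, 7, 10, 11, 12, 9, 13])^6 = [0, 1, 2, 3, 4, 5, 6, 7, 8, 9, 10, 11, 12, 13, 14]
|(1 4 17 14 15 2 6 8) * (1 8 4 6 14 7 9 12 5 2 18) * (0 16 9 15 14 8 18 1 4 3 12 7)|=15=|(0 16 9 7 15 1 6 3 12 5 2 8 18 4 17)|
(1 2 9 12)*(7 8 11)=(1 2 9 12)(7 8 11)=[0, 2, 9, 3, 4, 5, 6, 8, 11, 12, 10, 7, 1]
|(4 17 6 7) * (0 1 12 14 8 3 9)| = 28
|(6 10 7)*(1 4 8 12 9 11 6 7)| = 8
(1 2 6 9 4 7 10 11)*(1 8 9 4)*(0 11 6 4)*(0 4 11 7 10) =(0 7)(1 2 11 8 9)(4 10 6) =[7, 2, 11, 3, 10, 5, 4, 0, 9, 1, 6, 8]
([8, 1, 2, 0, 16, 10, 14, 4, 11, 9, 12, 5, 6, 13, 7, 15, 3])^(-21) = [5, 1, 2, 11, 0, 6, 4, 3, 10, 9, 14, 12, 7, 13, 16, 15, 8]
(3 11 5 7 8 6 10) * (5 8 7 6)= (3 11 8 5 6 10)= [0, 1, 2, 11, 4, 6, 10, 7, 5, 9, 3, 8]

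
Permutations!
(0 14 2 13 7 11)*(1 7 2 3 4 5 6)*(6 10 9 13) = (0 14 3 4 5 10 9 13 2 6 1 7 11) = [14, 7, 6, 4, 5, 10, 1, 11, 8, 13, 9, 0, 12, 2, 3]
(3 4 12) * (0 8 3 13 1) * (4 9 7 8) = [4, 0, 2, 9, 12, 5, 6, 8, 3, 7, 10, 11, 13, 1] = (0 4 12 13 1)(3 9 7 8)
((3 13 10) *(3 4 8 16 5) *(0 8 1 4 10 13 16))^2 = (3 5 16)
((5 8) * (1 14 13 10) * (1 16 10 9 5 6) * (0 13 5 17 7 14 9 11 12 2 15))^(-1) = ((0 13 11 12 2 15)(1 9 17 7 14 5 8 6)(10 16))^(-1) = (0 15 2 12 11 13)(1 6 8 5 14 7 17 9)(10 16)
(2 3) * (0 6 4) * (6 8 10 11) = [8, 1, 3, 2, 0, 5, 4, 7, 10, 9, 11, 6] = (0 8 10 11 6 4)(2 3)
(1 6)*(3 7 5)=(1 6)(3 7 5)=[0, 6, 2, 7, 4, 3, 1, 5]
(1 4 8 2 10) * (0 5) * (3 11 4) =(0 5)(1 3 11 4 8 2 10) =[5, 3, 10, 11, 8, 0, 6, 7, 2, 9, 1, 4]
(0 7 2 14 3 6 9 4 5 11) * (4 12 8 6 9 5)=(0 7 2 14 3 9 12 8 6 5 11)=[7, 1, 14, 9, 4, 11, 5, 2, 6, 12, 10, 0, 8, 13, 3]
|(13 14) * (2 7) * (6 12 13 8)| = |(2 7)(6 12 13 14 8)| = 10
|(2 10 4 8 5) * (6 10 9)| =|(2 9 6 10 4 8 5)| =7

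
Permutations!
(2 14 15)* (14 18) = (2 18 14 15) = [0, 1, 18, 3, 4, 5, 6, 7, 8, 9, 10, 11, 12, 13, 15, 2, 16, 17, 14]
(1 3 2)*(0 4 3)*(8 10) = [4, 0, 1, 2, 3, 5, 6, 7, 10, 9, 8] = (0 4 3 2 1)(8 10)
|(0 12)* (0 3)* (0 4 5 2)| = 6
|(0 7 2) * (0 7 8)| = 2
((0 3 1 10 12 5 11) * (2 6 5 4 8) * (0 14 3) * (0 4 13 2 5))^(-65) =(14)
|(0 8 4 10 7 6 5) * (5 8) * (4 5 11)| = |(0 11 4 10 7 6 8 5)| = 8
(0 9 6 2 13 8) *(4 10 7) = (0 9 6 2 13 8)(4 10 7) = [9, 1, 13, 3, 10, 5, 2, 4, 0, 6, 7, 11, 12, 8]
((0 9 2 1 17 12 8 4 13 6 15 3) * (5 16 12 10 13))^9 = (0 3 15 6 13 10 17 1 2 9)(4 8 12 16 5)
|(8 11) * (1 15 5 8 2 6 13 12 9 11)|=|(1 15 5 8)(2 6 13 12 9 11)|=12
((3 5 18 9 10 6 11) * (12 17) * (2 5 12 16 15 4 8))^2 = ((2 5 18 9 10 6 11 3 12 17 16 15 4 8))^2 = (2 18 10 11 12 16 4)(3 17 15 8 5 9 6)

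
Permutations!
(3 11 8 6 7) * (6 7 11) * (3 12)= (3 6 11 8 7 12)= [0, 1, 2, 6, 4, 5, 11, 12, 7, 9, 10, 8, 3]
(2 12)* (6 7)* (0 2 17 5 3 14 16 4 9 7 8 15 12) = (0 2)(3 14 16 4 9 7 6 8 15 12 17 5) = [2, 1, 0, 14, 9, 3, 8, 6, 15, 7, 10, 11, 17, 13, 16, 12, 4, 5]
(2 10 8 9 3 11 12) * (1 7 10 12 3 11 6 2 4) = (1 7 10 8 9 11 3 6 2 12 4) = [0, 7, 12, 6, 1, 5, 2, 10, 9, 11, 8, 3, 4]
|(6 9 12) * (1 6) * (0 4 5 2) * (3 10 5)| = 12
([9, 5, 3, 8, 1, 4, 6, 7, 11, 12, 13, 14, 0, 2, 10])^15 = (2 3 8 11 14 10 13)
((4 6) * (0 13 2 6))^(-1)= (0 4 6 2 13)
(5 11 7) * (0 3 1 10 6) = [3, 10, 2, 1, 4, 11, 0, 5, 8, 9, 6, 7] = (0 3 1 10 6)(5 11 7)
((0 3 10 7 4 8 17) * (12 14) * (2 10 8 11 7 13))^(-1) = ((0 3 8 17)(2 10 13)(4 11 7)(12 14))^(-1) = (0 17 8 3)(2 13 10)(4 7 11)(12 14)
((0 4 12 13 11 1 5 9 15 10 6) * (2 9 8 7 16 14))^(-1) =(0 6 10 15 9 2 14 16 7 8 5 1 11 13 12 4)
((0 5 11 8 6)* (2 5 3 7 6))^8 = (11)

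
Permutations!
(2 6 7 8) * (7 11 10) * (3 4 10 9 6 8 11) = (2 8)(3 4 10 7 11 9 6) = [0, 1, 8, 4, 10, 5, 3, 11, 2, 6, 7, 9]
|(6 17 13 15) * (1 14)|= |(1 14)(6 17 13 15)|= 4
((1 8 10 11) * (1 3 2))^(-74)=((1 8 10 11 3 2))^(-74)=(1 3 10)(2 11 8)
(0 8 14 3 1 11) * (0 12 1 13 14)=(0 8)(1 11 12)(3 13 14)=[8, 11, 2, 13, 4, 5, 6, 7, 0, 9, 10, 12, 1, 14, 3]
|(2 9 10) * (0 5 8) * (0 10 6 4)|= |(0 5 8 10 2 9 6 4)|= 8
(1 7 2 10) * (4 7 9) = (1 9 4 7 2 10) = [0, 9, 10, 3, 7, 5, 6, 2, 8, 4, 1]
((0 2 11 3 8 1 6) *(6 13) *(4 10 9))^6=(0 13 8 11)(1 3 2 6)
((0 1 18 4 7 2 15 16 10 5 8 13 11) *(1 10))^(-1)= (0 11 13 8 5 10)(1 16 15 2 7 4 18)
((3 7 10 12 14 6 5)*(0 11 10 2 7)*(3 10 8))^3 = (0 3 8 11)(2 7)(5 14 10 6 12)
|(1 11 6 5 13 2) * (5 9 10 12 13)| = 8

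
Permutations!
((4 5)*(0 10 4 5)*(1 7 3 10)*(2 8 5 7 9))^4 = (0 8 10 9 7)(1 5 4 2 3)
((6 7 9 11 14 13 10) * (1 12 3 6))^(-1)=(1 10 13 14 11 9 7 6 3 12)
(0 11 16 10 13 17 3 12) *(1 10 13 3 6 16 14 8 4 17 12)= [11, 10, 2, 1, 17, 5, 16, 7, 4, 9, 3, 14, 0, 12, 8, 15, 13, 6]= (0 11 14 8 4 17 6 16 13 12)(1 10 3)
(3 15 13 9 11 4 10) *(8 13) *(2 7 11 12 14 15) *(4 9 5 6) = (2 7 11 9 12 14 15 8 13 5 6 4 10 3) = [0, 1, 7, 2, 10, 6, 4, 11, 13, 12, 3, 9, 14, 5, 15, 8]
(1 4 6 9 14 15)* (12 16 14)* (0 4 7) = (0 4 6 9 12 16 14 15 1 7) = [4, 7, 2, 3, 6, 5, 9, 0, 8, 12, 10, 11, 16, 13, 15, 1, 14]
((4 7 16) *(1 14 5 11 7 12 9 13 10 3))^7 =(1 12 5 13 7 3 4 14 9 11 10 16)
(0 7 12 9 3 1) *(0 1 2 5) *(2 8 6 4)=(0 7 12 9 3 8 6 4 2 5)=[7, 1, 5, 8, 2, 0, 4, 12, 6, 3, 10, 11, 9]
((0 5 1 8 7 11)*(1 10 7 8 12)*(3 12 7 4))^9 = ((0 5 10 4 3 12 1 7 11))^9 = (12)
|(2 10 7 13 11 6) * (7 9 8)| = |(2 10 9 8 7 13 11 6)| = 8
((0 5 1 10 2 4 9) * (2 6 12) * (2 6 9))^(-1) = (0 9 10 1 5)(2 4)(6 12)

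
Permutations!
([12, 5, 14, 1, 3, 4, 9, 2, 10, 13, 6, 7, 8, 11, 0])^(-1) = (0 14 2 7 11 13 9 6 10 8 12)(1 3 4 5)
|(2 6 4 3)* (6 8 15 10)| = 7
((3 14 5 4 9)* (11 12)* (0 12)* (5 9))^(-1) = (0 11 12)(3 9 14)(4 5)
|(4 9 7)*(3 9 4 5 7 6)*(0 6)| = 4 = |(0 6 3 9)(5 7)|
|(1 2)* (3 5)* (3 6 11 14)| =|(1 2)(3 5 6 11 14)| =10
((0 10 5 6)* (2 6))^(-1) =(0 6 2 5 10)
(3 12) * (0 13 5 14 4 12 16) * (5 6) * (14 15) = (0 13 6 5 15 14 4 12 3 16) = [13, 1, 2, 16, 12, 15, 5, 7, 8, 9, 10, 11, 3, 6, 4, 14, 0]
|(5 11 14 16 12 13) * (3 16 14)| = |(3 16 12 13 5 11)| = 6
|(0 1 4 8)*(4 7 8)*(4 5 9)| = |(0 1 7 8)(4 5 9)| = 12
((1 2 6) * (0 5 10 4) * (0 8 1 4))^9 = (10)(1 8 4 6 2)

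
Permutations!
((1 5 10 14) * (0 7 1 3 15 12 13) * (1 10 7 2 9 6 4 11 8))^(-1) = (0 13 12 15 3 14 10 7 5 1 8 11 4 6 9 2)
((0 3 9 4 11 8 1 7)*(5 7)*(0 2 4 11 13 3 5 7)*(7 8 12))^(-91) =((0 5)(1 8)(2 4 13 3 9 11 12 7))^(-91) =(0 5)(1 8)(2 11 13 7 9 4 12 3)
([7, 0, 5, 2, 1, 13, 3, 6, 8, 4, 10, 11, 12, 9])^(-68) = [6, 7, 13, 5, 0, 9, 2, 3, 8, 1, 10, 11, 12, 4]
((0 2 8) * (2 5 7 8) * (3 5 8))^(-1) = (0 8)(3 7 5)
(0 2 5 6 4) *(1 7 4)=(0 2 5 6 1 7 4)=[2, 7, 5, 3, 0, 6, 1, 4]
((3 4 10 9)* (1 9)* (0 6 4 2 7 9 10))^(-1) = (0 4 6)(1 10)(2 3 9 7) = ((0 6 4)(1 10)(2 7 9 3))^(-1)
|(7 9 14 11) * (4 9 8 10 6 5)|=|(4 9 14 11 7 8 10 6 5)|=9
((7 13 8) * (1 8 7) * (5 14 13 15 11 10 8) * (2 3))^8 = (1 8 10 11 15 7 13 14 5)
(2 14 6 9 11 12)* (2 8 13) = (2 14 6 9 11 12 8 13) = [0, 1, 14, 3, 4, 5, 9, 7, 13, 11, 10, 12, 8, 2, 6]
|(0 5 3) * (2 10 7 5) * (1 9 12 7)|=|(0 2 10 1 9 12 7 5 3)|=9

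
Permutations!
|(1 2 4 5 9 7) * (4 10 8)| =8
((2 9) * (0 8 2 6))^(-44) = (0 8 2 9 6)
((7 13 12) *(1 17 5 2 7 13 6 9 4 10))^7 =(1 4 6 2 17 10 9 7 5)(12 13)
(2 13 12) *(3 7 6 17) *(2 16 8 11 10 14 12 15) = [0, 1, 13, 7, 4, 5, 17, 6, 11, 9, 14, 10, 16, 15, 12, 2, 8, 3] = (2 13 15)(3 7 6 17)(8 11 10 14 12 16)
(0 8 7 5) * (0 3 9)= [8, 1, 2, 9, 4, 3, 6, 5, 7, 0]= (0 8 7 5 3 9)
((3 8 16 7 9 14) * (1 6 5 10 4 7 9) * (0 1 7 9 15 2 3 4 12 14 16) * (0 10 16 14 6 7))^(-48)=((0 1 7)(2 3 8 10 12 6 5 16 15)(4 9 14))^(-48)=(2 5 10)(3 16 12)(6 8 15)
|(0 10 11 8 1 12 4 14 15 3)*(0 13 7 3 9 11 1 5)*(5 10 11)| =33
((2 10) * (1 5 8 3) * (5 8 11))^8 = ((1 8 3)(2 10)(5 11))^8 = (11)(1 3 8)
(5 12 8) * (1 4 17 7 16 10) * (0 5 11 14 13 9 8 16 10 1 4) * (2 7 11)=(0 5 12 16 1)(2 7 10 4 17 11 14 13 9 8)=[5, 0, 7, 3, 17, 12, 6, 10, 2, 8, 4, 14, 16, 9, 13, 15, 1, 11]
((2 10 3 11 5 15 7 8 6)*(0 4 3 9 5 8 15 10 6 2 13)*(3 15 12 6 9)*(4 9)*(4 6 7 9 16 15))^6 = ((0 16 15 9 5 10 3 11 8 2 6 13)(7 12))^6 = (0 3)(2 9)(5 6)(8 15)(10 13)(11 16)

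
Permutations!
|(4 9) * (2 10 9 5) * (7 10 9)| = 4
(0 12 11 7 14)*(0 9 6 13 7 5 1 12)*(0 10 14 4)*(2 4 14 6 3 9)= (0 10 6 13 7 14 2 4)(1 12 11 5)(3 9)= [10, 12, 4, 9, 0, 1, 13, 14, 8, 3, 6, 5, 11, 7, 2]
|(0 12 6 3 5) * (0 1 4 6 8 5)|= |(0 12 8 5 1 4 6 3)|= 8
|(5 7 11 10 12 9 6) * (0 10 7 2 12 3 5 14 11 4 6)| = |(0 10 3 5 2 12 9)(4 6 14 11 7)| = 35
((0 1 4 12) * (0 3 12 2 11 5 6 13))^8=((0 1 4 2 11 5 6 13)(3 12))^8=(13)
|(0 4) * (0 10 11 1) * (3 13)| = 10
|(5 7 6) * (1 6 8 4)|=6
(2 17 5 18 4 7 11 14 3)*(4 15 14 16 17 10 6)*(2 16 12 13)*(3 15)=(2 10 6 4 7 11 12 13)(3 16 17 5 18)(14 15)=[0, 1, 10, 16, 7, 18, 4, 11, 8, 9, 6, 12, 13, 2, 15, 14, 17, 5, 3]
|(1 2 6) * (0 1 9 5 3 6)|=|(0 1 2)(3 6 9 5)|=12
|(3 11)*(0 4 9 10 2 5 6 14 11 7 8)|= 12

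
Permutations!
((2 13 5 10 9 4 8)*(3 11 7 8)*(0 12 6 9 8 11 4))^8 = (2 10 13 8 5)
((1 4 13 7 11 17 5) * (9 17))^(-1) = (1 5 17 9 11 7 13 4)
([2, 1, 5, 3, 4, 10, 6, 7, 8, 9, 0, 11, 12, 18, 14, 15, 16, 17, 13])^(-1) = (0 10 5 2)(13 18)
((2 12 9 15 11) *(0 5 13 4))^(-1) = ((0 5 13 4)(2 12 9 15 11))^(-1) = (0 4 13 5)(2 11 15 9 12)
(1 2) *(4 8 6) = (1 2)(4 8 6) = [0, 2, 1, 3, 8, 5, 4, 7, 6]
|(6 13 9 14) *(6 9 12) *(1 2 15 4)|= 12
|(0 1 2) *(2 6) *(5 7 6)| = 6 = |(0 1 5 7 6 2)|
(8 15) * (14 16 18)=[0, 1, 2, 3, 4, 5, 6, 7, 15, 9, 10, 11, 12, 13, 16, 8, 18, 17, 14]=(8 15)(14 16 18)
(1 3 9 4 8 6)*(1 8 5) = (1 3 9 4 5)(6 8) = [0, 3, 2, 9, 5, 1, 8, 7, 6, 4]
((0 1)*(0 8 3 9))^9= ((0 1 8 3 9))^9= (0 9 3 8 1)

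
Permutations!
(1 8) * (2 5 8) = (1 2 5 8) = [0, 2, 5, 3, 4, 8, 6, 7, 1]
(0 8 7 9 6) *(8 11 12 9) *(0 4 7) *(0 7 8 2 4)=[11, 1, 4, 3, 8, 5, 0, 2, 7, 6, 10, 12, 9]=(0 11 12 9 6)(2 4 8 7)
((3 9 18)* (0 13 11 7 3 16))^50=(0 11 3 18)(7 9 16 13)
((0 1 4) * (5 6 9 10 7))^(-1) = (0 4 1)(5 7 10 9 6)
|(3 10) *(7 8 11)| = 6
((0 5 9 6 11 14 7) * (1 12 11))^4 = ((0 5 9 6 1 12 11 14 7))^4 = (0 1 7 6 14 9 11 5 12)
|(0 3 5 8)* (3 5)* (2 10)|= |(0 5 8)(2 10)|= 6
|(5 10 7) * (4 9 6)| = 3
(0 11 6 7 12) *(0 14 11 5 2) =[5, 1, 0, 3, 4, 2, 7, 12, 8, 9, 10, 6, 14, 13, 11] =(0 5 2)(6 7 12 14 11)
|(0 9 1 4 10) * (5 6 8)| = 15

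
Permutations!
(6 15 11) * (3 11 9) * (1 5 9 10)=(1 5 9 3 11 6 15 10)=[0, 5, 2, 11, 4, 9, 15, 7, 8, 3, 1, 6, 12, 13, 14, 10]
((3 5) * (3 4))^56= ((3 5 4))^56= (3 4 5)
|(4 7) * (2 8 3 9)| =4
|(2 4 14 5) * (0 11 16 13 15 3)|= 12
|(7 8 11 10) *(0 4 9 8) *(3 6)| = |(0 4 9 8 11 10 7)(3 6)| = 14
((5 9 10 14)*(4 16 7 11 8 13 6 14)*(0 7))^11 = ((0 7 11 8 13 6 14 5 9 10 4 16))^11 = (0 16 4 10 9 5 14 6 13 8 11 7)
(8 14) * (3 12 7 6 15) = (3 12 7 6 15)(8 14) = [0, 1, 2, 12, 4, 5, 15, 6, 14, 9, 10, 11, 7, 13, 8, 3]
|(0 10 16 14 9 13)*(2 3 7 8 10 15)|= 11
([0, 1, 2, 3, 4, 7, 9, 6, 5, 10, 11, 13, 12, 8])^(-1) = (5 8 13 11 10 9 6 7)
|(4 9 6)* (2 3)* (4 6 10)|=6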